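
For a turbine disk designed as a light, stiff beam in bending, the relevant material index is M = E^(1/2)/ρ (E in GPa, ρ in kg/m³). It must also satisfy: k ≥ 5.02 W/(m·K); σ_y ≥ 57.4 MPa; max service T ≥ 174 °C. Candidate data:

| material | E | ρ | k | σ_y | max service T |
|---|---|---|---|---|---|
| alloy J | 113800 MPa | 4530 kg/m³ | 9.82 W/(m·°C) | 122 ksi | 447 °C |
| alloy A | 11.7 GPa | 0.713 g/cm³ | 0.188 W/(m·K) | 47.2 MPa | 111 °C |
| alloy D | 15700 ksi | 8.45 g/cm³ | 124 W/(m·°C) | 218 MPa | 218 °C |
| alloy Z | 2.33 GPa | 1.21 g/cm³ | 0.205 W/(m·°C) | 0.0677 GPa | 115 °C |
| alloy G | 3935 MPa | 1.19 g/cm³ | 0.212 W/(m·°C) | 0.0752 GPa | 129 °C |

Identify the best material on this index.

alloy J

Screen on constraints: k ≥ 5.02 W/(m·K); σ_y ≥ 57.4 MPa; max service T ≥ 174 °C. Survivors: alloy J, alloy D.
Convert each candidate to consistent units, then evaluate M:
  alloy J: E = 113.8 GPa, ρ = 4530 kg/m³
  alloy D: E = 108.2 GPa, ρ = 8450 kg/m³
  alloy J: M = 2.35×10⁻³
  alloy D: M = 1.23×10⁻³
The maximum is for alloy J.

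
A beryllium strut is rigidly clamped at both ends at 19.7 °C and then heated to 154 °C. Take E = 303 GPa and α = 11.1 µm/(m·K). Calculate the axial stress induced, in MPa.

452 MPa

ΔT = 134.3 K. Constrained thermal stress σ = E·α·ΔT = 303.0×10³ MPa × 11.1×10⁻⁶ × 134.3 = 452 MPa (compressive).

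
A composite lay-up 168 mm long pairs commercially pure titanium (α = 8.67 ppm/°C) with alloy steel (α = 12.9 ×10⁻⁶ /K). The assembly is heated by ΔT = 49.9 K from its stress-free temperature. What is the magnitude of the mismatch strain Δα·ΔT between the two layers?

Δα = |8.67 − 12.9|×10⁻⁶/K = 4.23×10⁻⁶/K.
Mismatch strain = Δα·ΔT = 4.23×10⁻⁶ × 49.9 = 2.11×10⁻⁴.

2.11×10⁻⁴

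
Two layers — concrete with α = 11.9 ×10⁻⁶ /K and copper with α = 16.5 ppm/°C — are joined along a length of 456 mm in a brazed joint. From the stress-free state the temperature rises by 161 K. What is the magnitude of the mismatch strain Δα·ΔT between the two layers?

7.41×10⁻⁴

Δα = |11.9 − 16.5|×10⁻⁶/K = 4.60×10⁻⁶/K.
Mismatch strain = Δα·ΔT = 4.60×10⁻⁶ × 161.0 = 7.41×10⁻⁴.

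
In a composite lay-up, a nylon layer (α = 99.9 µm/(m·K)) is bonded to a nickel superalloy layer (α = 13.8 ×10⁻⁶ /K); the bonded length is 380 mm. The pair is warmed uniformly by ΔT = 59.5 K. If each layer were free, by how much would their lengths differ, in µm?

1950 µm

Δα = |99.9 − 13.8|×10⁻⁶/K = 86.1×10⁻⁶/K.
ΔL_mismatch = Δα·L·ΔT = 86.1×10⁻⁶ × 380.0 mm × 59.5 K = 1950 µm.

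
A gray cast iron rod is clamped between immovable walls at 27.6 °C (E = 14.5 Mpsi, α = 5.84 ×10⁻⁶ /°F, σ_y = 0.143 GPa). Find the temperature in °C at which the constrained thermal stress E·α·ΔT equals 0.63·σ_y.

E = 14.5 Mpsi = 99.97 GPa.
α = 5.84×10⁻⁶/°F × 9/5 = 10.5×10⁻⁶/K.
σ_y = 0.143 GPa = 143.0 MPa.
E·α·ΔT = 90.09 MPa ⇒ ΔT = 90.09 / (99.97×10³ × 10.5×10⁻⁶) = 85.72 K.
T = 27.6 + 85.72 = 113.3 °C.

113 °C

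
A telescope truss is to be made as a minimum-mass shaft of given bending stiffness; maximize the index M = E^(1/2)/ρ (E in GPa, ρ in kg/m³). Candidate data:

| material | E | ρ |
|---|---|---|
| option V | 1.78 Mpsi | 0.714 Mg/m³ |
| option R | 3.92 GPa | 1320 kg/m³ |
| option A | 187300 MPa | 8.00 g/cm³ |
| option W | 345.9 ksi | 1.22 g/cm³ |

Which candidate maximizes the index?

Convert each candidate to consistent units, then evaluate M:
  option V: E = 12.27 GPa, ρ = 714.0 kg/m³
  option R: E = 3.920 GPa, ρ = 1320 kg/m³
  option A: E = 187.3 GPa, ρ = 8000 kg/m³
  option W: E = 2.385 GPa, ρ = 1220 kg/m³
  option V: M = 4.91×10⁻³
  option A: M = 1.71×10⁻³
  option R: M = 1.50×10⁻³
  option W: M = 1.27×10⁻³
Highest index: option V.

option V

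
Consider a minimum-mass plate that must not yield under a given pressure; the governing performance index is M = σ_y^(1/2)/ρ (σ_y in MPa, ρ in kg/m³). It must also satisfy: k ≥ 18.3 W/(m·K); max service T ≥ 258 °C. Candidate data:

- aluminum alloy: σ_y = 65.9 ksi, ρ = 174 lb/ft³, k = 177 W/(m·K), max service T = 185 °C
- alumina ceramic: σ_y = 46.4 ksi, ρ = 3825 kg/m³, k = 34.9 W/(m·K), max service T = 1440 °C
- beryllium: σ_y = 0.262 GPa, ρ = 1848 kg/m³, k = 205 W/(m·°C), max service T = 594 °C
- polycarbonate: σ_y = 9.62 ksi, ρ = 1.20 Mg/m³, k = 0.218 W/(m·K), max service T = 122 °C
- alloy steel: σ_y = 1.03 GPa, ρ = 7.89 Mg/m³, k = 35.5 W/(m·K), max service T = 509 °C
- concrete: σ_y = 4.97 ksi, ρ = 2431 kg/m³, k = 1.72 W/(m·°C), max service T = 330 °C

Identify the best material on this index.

Screen on constraints: k ≥ 18.3 W/(m·K); max service T ≥ 258 °C. Survivors: alumina ceramic, beryllium, alloy steel.
Convert each candidate to consistent units, then evaluate M:
  alumina ceramic: σ_y = 319.9 MPa, ρ = 3825 kg/m³
  beryllium: σ_y = 262.0 MPa, ρ = 1848 kg/m³
  alloy steel: σ_y = 1030 MPa, ρ = 7890 kg/m³
  beryllium: M = 8.76×10⁻³
  alumina ceramic: M = 4.68×10⁻³
  alloy steel: M = 4.07×10⁻³
Beryllium has the largest M.

beryllium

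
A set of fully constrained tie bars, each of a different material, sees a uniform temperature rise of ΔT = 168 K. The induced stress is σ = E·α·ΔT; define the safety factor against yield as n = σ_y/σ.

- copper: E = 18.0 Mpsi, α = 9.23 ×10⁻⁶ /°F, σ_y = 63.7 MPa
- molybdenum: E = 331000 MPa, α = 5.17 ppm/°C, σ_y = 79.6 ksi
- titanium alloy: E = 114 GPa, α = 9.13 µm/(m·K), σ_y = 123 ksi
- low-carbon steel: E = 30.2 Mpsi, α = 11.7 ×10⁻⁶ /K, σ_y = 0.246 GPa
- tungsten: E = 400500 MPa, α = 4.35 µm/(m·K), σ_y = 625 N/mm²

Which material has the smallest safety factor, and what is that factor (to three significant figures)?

copper, n = 0.184

With everything in SI (GPa, ×10⁻⁶/K, MPa):
  copper: E = 124.1, α = 16.6, σ_y = 63.70 → σ = 346 MPa, n = 0.184
  molybdenum: E = 331.0, α = 5.17, σ_y = 548.8 → σ = 287 MPa, n = 1.91
  titanium alloy: E = 114.0, α = 9.13, σ_y = 848.1 → σ = 175 MPa, n = 4.85
  low-carbon steel: E = 208.2, α = 11.7, σ_y = 246.0 → σ = 409 MPa, n = 0.601
  tungsten: E = 400.5, α = 4.35, σ_y = 625.0 → σ = 293 MPa, n = 2.14
Copper has the lowest safety factor, n = 0.184.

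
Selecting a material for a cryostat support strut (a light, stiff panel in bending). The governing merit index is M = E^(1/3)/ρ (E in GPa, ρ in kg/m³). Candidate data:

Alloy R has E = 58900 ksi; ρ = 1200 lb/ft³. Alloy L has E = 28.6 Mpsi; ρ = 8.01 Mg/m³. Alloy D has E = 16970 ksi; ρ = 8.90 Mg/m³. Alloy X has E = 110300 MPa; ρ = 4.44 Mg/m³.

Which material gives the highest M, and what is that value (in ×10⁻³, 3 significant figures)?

Convert each candidate to consistent units, then evaluate M:
  alloy R: E = 406.1 GPa, ρ = 19220 kg/m³
  alloy L: E = 197.2 GPa, ρ = 8010 kg/m³
  alloy D: E = 117.0 GPa, ρ = 8900 kg/m³
  alloy X: E = 110.3 GPa, ρ = 4440 kg/m³
  alloy X: M = 1.08×10⁻³
  alloy L: M = 0.727×10⁻³
  alloy D: M = 0.550×10⁻³
  alloy R: M = 0.385×10⁻³
Alloy X has the largest M.

alloy X, M = 1.08×10⁻³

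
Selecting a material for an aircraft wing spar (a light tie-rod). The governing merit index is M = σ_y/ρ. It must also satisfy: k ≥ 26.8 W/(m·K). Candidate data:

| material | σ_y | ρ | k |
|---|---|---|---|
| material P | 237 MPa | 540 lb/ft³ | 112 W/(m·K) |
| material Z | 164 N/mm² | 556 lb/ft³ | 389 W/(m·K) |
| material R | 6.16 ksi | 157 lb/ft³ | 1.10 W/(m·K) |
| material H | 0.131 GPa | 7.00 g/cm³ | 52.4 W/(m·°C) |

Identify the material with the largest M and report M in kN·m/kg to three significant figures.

material P, M = 27.4 kN·m/kg

Screen on constraints: k ≥ 26.8 W/(m·K). Survivors: material P, material Z, material H.
Normalizing units and computing the index:
  material P: σ_y = 237.0 MPa, ρ = 8650 kg/m³
  material Z: σ_y = 164.0 MPa, ρ = 8906 kg/m³
  material H: σ_y = 131.0 MPa, ρ = 7000 kg/m³
  material P: M = 27.4 kN·m/kg
  material H: M = 18.7 kN·m/kg
  material Z: M = 18.4 kN·m/kg
Material P ranks first.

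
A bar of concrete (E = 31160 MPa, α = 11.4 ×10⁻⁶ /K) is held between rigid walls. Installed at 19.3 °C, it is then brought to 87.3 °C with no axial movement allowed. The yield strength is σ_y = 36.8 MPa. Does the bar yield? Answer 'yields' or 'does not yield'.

E = 31160 MPa = 31.16 GPa.
ΔT = 68.00 K. Constrained thermal stress σ = E·α·ΔT = 31.16×10³ MPa × 11.4×10⁻⁶ × 68.00 = 24.2 MPa (compressive).
Compare to σ_y = 36.8 MPa: σ < σ_y, so it does not yield.

does not yield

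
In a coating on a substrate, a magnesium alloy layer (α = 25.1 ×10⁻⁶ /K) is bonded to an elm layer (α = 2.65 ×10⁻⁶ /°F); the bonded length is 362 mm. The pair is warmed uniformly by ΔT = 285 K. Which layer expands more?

elm: α = 2.65×10⁻⁶/°F × 9/5 = 4.77×10⁻⁶/K.
α(magnesium alloy) = 25.1×10⁻⁶/K vs α(elm) = 4.77×10⁻⁶/K.
Higher α expands more for the same ΔT: magnesium alloy.

magnesium alloy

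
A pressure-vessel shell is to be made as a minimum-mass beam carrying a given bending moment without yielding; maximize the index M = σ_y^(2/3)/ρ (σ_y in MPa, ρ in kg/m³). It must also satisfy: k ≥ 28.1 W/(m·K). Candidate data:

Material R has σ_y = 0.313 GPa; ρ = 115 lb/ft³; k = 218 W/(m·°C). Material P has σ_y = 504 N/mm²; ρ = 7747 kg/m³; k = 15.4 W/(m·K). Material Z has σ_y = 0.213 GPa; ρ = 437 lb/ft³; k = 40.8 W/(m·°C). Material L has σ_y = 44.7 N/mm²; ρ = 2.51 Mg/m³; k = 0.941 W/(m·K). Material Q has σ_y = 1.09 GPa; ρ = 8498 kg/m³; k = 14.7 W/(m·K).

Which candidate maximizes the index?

material R

Screen on constraints: k ≥ 28.1 W/(m·K). Survivors: material R, material Z.
Putting every candidate on a common basis:
  material R: σ_y = 313.0 MPa, ρ = 1842 kg/m³
  material Z: σ_y = 213.0 MPa, ρ = 7000 kg/m³
  material R: M = 25.0×10⁻³
  material Z: M = 5.10×10⁻³
Material R ranks first.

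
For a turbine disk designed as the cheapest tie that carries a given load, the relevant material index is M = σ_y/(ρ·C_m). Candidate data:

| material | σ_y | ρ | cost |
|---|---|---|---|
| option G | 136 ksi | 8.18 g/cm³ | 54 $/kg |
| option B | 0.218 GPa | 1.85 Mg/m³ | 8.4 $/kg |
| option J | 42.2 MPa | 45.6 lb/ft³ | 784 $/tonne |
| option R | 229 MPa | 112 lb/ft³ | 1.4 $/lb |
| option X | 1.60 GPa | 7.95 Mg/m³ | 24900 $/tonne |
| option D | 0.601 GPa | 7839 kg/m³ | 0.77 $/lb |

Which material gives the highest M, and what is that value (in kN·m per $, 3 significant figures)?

In SI units:
  option G: σ_y = 937.7 MPa, ρ = 8180 kg/m³, cost = 54.00 $/kg
  option B: σ_y = 218.0 MPa, ρ = 1850 kg/m³, cost = 8.400 $/kg
  option J: σ_y = 42.20 MPa, ρ = 730.4 kg/m³, cost = 0.7840 $/kg
  option R: σ_y = 229.0 MPa, ρ = 1794 kg/m³, cost = 3.086 $/kg
  option X: σ_y = 1600 MPa, ρ = 7950 kg/m³, cost = 24.90 $/kg
  option D: σ_y = 601.0 MPa, ρ = 7839 kg/m³, cost = 1.698 $/kg
  option J: M = 73.7 kN·m per $
  option D: M = 45.2 kN·m per $
  option R: M = 41.4 kN·m per $
  option B: M = 14.0 kN·m per $
  option X: M = 8.08 kN·m per $
  option G: M = 2.12 kN·m per $
The maximum is for option J.

option J, M = 73.7 kN·m per $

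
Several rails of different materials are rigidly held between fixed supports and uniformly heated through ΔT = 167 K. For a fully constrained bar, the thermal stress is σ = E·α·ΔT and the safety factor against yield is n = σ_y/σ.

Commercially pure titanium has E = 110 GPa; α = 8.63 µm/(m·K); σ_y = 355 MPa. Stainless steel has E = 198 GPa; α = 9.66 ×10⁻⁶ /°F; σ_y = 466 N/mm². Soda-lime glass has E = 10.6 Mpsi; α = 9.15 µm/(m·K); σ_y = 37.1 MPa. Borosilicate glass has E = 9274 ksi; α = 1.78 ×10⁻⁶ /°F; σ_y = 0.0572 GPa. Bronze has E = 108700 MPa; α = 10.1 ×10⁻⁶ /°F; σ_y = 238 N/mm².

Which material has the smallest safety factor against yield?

soda-lime glass

Converting E to GPa, α to ×10⁻⁶/K, σ_y to MPa, then σ and n for each:
  commercially pure titanium: E = 110.0, α = 8.63, σ_y = 355.0 → σ = 159 MPa, n = 2.24
  stainless steel: E = 198.0, α = 17.4, σ_y = 466.0 → σ = 575 MPa, n = 0.811
  soda-lime glass: E = 73.08, α = 9.15, σ_y = 37.10 → σ = 112 MPa, n = 0.332
  borosilicate glass: E = 63.94, α = 3.20, σ_y = 57.20 → σ = 34.2 MPa, n = 1.67
  bronze: E = 108.7, α = 18.2, σ_y = 238.0 → σ = 330 MPa, n = 0.721
Smallest n: soda-lime glass with n = 0.332.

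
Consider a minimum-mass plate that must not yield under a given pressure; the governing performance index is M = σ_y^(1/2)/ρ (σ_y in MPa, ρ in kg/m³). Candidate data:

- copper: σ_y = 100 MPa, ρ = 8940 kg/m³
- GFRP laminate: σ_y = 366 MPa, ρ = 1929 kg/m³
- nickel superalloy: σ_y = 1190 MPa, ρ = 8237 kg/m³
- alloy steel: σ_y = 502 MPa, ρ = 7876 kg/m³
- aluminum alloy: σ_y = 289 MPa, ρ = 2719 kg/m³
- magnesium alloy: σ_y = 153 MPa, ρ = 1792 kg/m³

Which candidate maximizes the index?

GFRP laminate

Evaluate M for each candidate:
  GFRP laminate: M = 9.92×10⁻³
  magnesium alloy: M = 6.90×10⁻³
  aluminum alloy: M = 6.25×10⁻³
  nickel superalloy: M = 4.19×10⁻³
  alloy steel: M = 2.84×10⁻³
  copper: M = 1.12×10⁻³
Highest index: GFRP laminate.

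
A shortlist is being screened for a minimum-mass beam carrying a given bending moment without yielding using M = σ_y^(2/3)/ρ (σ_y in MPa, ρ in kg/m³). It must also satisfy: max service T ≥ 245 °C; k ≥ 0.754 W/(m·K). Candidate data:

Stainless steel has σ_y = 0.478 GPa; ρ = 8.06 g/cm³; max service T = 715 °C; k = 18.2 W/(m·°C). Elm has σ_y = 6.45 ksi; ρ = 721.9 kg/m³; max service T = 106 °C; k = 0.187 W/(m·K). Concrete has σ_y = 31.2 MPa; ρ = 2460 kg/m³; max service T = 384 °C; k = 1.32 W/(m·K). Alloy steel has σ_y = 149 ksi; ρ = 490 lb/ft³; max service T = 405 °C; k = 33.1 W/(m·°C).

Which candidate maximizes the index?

Screen on constraints: max service T ≥ 245 °C; k ≥ 0.754 W/(m·K). Survivors: stainless steel, concrete, alloy steel.
After converting to SI:
  stainless steel: σ_y = 478.0 MPa, ρ = 8060 kg/m³
  concrete: σ_y = 31.20 MPa, ρ = 2460 kg/m³
  alloy steel: σ_y = 1027 MPa, ρ = 7849 kg/m³
  alloy steel: M = 13.0×10⁻³
  stainless steel: M = 7.58×10⁻³
  concrete: M = 4.03×10⁻³
Highest index: alloy steel.

alloy steel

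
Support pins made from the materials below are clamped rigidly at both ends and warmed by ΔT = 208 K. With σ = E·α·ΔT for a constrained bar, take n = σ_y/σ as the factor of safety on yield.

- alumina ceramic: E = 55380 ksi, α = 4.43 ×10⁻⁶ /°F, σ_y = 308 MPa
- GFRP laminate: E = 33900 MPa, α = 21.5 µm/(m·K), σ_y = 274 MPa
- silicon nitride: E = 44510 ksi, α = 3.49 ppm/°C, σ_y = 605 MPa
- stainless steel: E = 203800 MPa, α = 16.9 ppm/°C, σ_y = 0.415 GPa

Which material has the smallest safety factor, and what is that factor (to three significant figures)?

Per material, after unit conversion:
  alumina ceramic: E = 381.8, α = 7.97, σ_y = 308.0 → σ = 633 MPa, n = 0.486
  GFRP laminate: E = 33.90, α = 21.5, σ_y = 274.0 → σ = 152 MPa, n = 1.81
  silicon nitride: E = 306.9, α = 3.49, σ_y = 605.0 → σ = 223 MPa, n = 2.72
  stainless steel: E = 203.8, α = 16.9, σ_y = 415.0 → σ = 716 MPa, n = 0.579
Alumina ceramic has the lowest safety factor, n = 0.486.

alumina ceramic, n = 0.486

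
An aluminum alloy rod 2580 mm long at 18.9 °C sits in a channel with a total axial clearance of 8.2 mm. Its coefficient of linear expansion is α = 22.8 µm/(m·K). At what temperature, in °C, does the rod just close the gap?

158 °C

α·L₀·ΔT = 8.2 mm ⇒ ΔT = 8.2 / (22.8×10⁻⁶ × 2580.0) = 139.4 K.
T = 18.9 + 139.4 = 158.3 °C.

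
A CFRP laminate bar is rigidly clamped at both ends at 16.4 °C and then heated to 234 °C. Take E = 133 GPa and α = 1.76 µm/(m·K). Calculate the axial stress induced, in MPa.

ΔT = 217.6 K. Constrained thermal stress σ = E·α·ΔT = 133.0×10³ MPa × 1.76×10⁻⁶ × 217.6 = 50.9 MPa (compressive).

50.9 MPa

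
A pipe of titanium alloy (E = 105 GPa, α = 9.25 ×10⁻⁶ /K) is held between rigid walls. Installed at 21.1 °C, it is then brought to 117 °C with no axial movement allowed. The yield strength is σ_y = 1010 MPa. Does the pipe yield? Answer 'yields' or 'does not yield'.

ΔT = 95.90 K. Constrained thermal stress σ = E·α·ΔT = 105.0×10³ MPa × 9.25×10⁻⁶ × 95.90 = 93.1 MPa (compressive).
Compare to σ_y = 1010 MPa: σ < σ_y, so it does not yield.

does not yield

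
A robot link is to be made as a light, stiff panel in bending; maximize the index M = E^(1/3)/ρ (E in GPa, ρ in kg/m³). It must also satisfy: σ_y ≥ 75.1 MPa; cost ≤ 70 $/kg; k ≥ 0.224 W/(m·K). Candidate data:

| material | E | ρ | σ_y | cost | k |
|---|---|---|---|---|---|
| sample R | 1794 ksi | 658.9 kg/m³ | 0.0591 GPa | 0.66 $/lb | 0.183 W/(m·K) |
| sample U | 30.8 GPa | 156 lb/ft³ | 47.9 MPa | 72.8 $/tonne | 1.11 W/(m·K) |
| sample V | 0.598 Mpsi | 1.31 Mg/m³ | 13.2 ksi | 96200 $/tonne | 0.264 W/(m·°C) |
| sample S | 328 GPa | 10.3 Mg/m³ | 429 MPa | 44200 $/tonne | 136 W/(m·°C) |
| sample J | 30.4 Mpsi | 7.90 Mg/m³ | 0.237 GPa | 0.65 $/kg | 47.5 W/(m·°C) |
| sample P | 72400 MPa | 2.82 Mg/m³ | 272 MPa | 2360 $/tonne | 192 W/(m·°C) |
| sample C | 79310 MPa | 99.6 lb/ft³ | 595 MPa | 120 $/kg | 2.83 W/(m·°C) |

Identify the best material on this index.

sample P

Screen on constraints: σ_y ≥ 75.1 MPa; cost ≤ 70 $/kg; k ≥ 0.224 W/(m·K). Survivors: sample S, sample J, sample P.
In SI units:
  sample S: E = 328.0 GPa, ρ = 10300 kg/m³
  sample J: E = 209.6 GPa, ρ = 7900 kg/m³
  sample P: E = 72.40 GPa, ρ = 2820 kg/m³
  sample P: M = 1.48×10⁻³
  sample J: M = 0.752×10⁻³
  sample S: M = 0.670×10⁻³
Sample P has the largest M.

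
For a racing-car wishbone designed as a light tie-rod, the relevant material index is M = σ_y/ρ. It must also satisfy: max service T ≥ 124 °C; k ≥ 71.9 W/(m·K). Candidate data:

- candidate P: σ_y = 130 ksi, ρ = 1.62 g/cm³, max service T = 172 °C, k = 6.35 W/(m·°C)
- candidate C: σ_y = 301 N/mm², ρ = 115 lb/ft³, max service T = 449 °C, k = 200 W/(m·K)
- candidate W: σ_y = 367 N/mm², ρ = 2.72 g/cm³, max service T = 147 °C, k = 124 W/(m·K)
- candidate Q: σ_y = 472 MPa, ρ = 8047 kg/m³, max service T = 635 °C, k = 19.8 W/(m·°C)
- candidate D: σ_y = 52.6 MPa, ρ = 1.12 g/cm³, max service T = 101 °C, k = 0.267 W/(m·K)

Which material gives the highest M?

Screen on constraints: max service T ≥ 124 °C; k ≥ 71.9 W/(m·K). Survivors: candidate C, candidate W.
After converting to SI:
  candidate C: σ_y = 301.0 MPa, ρ = 1842 kg/m³
  candidate W: σ_y = 367.0 MPa, ρ = 2720 kg/m³
  candidate C: M = 163 kN·m/kg
  candidate W: M = 135 kN·m/kg
Candidate C has the largest M.

candidate C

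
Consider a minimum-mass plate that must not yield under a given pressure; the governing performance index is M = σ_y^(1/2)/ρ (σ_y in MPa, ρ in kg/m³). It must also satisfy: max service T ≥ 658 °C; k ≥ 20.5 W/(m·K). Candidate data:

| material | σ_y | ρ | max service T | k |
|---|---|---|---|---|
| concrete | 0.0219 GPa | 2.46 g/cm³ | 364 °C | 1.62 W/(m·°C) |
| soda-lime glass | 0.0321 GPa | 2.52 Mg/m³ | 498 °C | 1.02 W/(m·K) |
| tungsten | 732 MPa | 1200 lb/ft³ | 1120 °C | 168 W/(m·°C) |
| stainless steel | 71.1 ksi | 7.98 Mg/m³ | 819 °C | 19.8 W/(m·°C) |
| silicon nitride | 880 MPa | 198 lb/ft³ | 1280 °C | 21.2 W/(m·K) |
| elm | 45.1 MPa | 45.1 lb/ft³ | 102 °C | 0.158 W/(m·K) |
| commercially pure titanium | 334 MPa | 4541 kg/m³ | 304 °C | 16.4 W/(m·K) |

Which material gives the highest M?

silicon nitride

Screen on constraints: max service T ≥ 658 °C; k ≥ 20.5 W/(m·K). Survivors: tungsten, silicon nitride.
After converting to SI:
  tungsten: σ_y = 732.0 MPa, ρ = 19220 kg/m³
  silicon nitride: σ_y = 880.0 MPa, ρ = 3172 kg/m³
  silicon nitride: M = 9.35×10⁻³
  tungsten: M = 1.41×10⁻³
Silicon nitride has the largest M.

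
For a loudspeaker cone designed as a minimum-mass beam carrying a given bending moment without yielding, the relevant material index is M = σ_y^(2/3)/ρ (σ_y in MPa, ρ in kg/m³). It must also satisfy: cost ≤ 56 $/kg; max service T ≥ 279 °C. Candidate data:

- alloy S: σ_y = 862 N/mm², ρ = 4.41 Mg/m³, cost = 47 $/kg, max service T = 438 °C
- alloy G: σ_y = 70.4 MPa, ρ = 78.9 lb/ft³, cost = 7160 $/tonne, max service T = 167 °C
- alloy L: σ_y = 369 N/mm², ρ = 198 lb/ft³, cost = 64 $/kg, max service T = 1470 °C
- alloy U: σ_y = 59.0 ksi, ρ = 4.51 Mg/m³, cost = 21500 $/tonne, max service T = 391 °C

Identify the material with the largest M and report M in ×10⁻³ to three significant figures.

alloy S, M = 20.5×10⁻³

Screen on constraints: cost ≤ 56 $/kg; max service T ≥ 279 °C. Survivors: alloy S, alloy U.
Convert each candidate to consistent units, then evaluate M:
  alloy S: σ_y = 862.0 MPa, ρ = 4410 kg/m³
  alloy U: σ_y = 406.8 MPa, ρ = 4510 kg/m³
  alloy S: M = 20.5×10⁻³
  alloy U: M = 12.2×10⁻³
Highest index: alloy S.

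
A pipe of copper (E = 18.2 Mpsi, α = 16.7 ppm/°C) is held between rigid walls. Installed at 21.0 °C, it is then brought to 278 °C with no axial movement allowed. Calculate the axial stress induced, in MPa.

E = 18.2 Mpsi = 125.5 GPa.
ΔT = 257.0 K. Constrained thermal stress σ = E·α·ΔT = 125.5×10³ MPa × 16.7×10⁻⁶ × 257.0 = 539 MPa (compressive).

539 MPa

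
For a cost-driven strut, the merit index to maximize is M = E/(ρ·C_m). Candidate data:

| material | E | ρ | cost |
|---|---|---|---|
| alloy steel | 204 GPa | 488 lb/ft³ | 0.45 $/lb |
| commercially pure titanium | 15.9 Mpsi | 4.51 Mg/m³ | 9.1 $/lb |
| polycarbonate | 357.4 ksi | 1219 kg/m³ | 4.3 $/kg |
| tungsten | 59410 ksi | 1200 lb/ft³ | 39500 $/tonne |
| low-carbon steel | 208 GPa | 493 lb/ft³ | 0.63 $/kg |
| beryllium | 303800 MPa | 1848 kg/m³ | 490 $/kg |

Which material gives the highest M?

Normalizing units and computing the index:
  alloy steel: E = 204.0 GPa, ρ = 7817 kg/m³, cost = 0.9921 $/kg
  commercially pure titanium: E = 109.6 GPa, ρ = 4510 kg/m³, cost = 20.06 $/kg
  polycarbonate: E = 2.464 GPa, ρ = 1219 kg/m³, cost = 4.300 $/kg
  tungsten: E = 409.6 GPa, ρ = 19220 kg/m³, cost = 39.50 $/kg
  low-carbon steel: E = 208.0 GPa, ρ = 7897 kg/m³, cost = 0.6300 $/kg
  beryllium: E = 303.8 GPa, ρ = 1848 kg/m³, cost = 490.0 $/kg
  low-carbon steel: M = 41.8 MN·m per $
  alloy steel: M = 26.3 MN·m per $
  commercially pure titanium: M = 1.21 MN·m per $
  tungsten: M = 0.539 MN·m per $
  polycarbonate: M = 0.470 MN·m per $
  beryllium: M = 0.335 MN·m per $
Highest index: low-carbon steel.

low-carbon steel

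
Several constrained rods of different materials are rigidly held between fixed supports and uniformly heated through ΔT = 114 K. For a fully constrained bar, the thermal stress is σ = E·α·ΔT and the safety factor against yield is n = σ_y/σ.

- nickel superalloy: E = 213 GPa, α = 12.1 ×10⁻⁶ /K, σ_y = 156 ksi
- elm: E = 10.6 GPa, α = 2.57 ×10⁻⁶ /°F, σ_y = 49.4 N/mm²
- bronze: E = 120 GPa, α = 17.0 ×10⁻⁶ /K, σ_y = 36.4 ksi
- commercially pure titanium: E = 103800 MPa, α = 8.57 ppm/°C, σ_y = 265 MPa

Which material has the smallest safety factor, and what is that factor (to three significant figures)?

In consistent units (E in GPa, α in ×10⁻⁶/K, σ_y in MPa):
  nickel superalloy: E = 213.0, α = 12.1, σ_y = 1076 → σ = 294 MPa, n = 3.66
  elm: E = 10.60, α = 4.63, σ_y = 49.40 → σ = 5.59 MPa, n = 8.84
  bronze: E = 120.0, α = 17.0, σ_y = 251.0 → σ = 233 MPa, n = 1.08
  commercially pure titanium: E = 103.8, α = 8.57, σ_y = 265.0 → σ = 101 MPa, n = 2.61
The minimum is bronze at n = 1.08.

bronze, n = 1.08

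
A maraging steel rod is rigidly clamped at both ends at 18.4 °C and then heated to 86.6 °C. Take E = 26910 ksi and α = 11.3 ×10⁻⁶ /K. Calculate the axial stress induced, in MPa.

E = 26910 ksi = 185.5 GPa.
ΔT = 68.20 K. Constrained thermal stress σ = E·α·ΔT = 185.5×10³ MPa × 11.3×10⁻⁶ × 68.20 = 143 MPa (compressive).

143 MPa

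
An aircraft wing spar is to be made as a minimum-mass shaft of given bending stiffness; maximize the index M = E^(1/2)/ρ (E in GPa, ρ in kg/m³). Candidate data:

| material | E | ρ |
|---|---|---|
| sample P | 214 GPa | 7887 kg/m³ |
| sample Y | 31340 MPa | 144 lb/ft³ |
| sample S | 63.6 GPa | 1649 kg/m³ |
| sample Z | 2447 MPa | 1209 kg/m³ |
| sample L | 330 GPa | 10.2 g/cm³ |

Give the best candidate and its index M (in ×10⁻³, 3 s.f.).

Normalizing units and computing the index:
  sample P: E = 214.0 GPa, ρ = 7887 kg/m³
  sample Y: E = 31.34 GPa, ρ = 2307 kg/m³
  sample S: E = 63.60 GPa, ρ = 1649 kg/m³
  sample Z: E = 2.447 GPa, ρ = 1209 kg/m³
  sample L: E = 330.0 GPa, ρ = 10200 kg/m³
  sample S: M = 4.84×10⁻³
  sample Y: M = 2.43×10⁻³
  sample P: M = 1.85×10⁻³
  sample L: M = 1.78×10⁻³
  sample Z: M = 1.29×10⁻³
Sample S has the largest M.

sample S, M = 4.84×10⁻³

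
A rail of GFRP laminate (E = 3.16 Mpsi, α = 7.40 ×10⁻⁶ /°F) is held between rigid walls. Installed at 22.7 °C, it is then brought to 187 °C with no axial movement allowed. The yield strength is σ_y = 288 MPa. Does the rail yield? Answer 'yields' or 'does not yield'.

E = 3.16 Mpsi = 21.79 GPa.
α = 7.40×10⁻⁶/°F × 9/5 = 13.3×10⁻⁶/K.
ΔT = 164.3 K. Constrained thermal stress σ = E·α·ΔT = 21.79×10³ MPa × 13.3×10⁻⁶ × 164.3 = 47.7 MPa (compressive).
Compare to σ_y = 288 MPa: σ < σ_y, so it does not yield.

does not yield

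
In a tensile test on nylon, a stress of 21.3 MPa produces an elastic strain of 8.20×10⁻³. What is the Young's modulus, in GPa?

E = σ/ε = 21.3 MPa / 8.20×10⁻³ = 2598 MPa = 2.60 GPa.

2.60 GPa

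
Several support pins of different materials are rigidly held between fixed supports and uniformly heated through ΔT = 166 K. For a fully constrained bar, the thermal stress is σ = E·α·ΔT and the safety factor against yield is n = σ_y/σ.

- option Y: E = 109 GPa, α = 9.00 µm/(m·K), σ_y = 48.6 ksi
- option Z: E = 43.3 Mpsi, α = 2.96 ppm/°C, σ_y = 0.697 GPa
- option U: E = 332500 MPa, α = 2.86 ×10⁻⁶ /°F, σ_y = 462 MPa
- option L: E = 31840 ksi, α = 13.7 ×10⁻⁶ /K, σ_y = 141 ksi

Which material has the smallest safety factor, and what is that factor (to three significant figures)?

Per material, after unit conversion:
  option Y: E = 109.0, α = 9.00, σ_y = 335.1 → σ = 163 MPa, n = 2.06
  option Z: E = 298.5, α = 2.96, σ_y = 697.0 → σ = 147 MPa, n = 4.75
  option U: E = 332.5, α = 5.15, σ_y = 462.0 → σ = 284 MPa, n = 1.63
  option L: E = 219.5, α = 13.7, σ_y = 972.2 → σ = 499 MPa, n = 1.95
Smallest n: option U with n = 1.63.

option U, n = 1.63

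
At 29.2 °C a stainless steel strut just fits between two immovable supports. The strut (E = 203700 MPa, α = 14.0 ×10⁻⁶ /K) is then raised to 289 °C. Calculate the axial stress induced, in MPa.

741 MPa

E = 203700 MPa = 203.7 GPa.
ΔT = 259.8 K. Constrained thermal stress σ = E·α·ΔT = 203.7×10³ MPa × 14.0×10⁻⁶ × 259.8 = 741 MPa (compressive).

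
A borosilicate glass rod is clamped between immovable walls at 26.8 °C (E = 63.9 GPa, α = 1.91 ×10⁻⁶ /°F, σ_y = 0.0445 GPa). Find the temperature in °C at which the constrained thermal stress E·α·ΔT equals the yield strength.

α = 1.91×10⁻⁶/°F × 9/5 = 3.44×10⁻⁶/K.
σ_y = 0.0445 GPa = 44.50 MPa.
E·α·ΔT = 44.50 MPa ⇒ ΔT = 44.50 / (63.90×10³ × 3.44×10⁻⁶) = 202.6 K.
T = 26.8 + 202.6 = 229.4 °C.

229 °C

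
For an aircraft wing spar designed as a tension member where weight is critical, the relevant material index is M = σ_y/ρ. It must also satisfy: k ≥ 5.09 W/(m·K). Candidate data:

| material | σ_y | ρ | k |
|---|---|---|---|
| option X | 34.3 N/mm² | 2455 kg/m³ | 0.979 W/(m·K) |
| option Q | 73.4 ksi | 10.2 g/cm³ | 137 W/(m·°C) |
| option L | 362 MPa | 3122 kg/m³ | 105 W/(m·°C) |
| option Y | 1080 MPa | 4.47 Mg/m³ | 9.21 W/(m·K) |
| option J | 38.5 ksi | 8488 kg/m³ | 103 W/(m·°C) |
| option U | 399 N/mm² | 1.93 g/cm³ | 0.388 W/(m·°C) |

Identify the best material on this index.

Screen on constraints: k ≥ 5.09 W/(m·K). Survivors: option Q, option L, option Y, option J.
Normalizing units and computing the index:
  option Q: σ_y = 506.1 MPa, ρ = 10200 kg/m³
  option L: σ_y = 362.0 MPa, ρ = 3122 kg/m³
  option Y: σ_y = 1080 MPa, ρ = 4470 kg/m³
  option J: σ_y = 265.4 MPa, ρ = 8488 kg/m³
  option Y: M = 242 kN·m/kg
  option L: M = 116 kN·m/kg
  option Q: M = 49.6 kN·m/kg
  option J: M = 31.3 kN·m/kg
Highest index: option Y.

option Y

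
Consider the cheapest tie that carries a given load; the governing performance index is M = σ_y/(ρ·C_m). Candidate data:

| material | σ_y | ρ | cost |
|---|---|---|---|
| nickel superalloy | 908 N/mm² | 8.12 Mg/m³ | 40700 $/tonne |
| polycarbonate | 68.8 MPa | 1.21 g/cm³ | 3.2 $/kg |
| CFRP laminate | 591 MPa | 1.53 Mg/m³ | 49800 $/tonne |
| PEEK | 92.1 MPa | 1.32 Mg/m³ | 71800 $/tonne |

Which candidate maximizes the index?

polycarbonate

Putting every candidate on a common basis:
  nickel superalloy: σ_y = 908.0 MPa, ρ = 8120 kg/m³, cost = 40.70 $/kg
  polycarbonate: σ_y = 68.80 MPa, ρ = 1210 kg/m³, cost = 3.200 $/kg
  CFRP laminate: σ_y = 591.0 MPa, ρ = 1530 kg/m³, cost = 49.80 $/kg
  PEEK: σ_y = 92.10 MPa, ρ = 1320 kg/m³, cost = 71.80 $/kg
  polycarbonate: M = 17.8 kN·m per $
  CFRP laminate: M = 7.76 kN·m per $
  nickel superalloy: M = 2.75 kN·m per $
  PEEK: M = 0.972 kN·m per $
Polycarbonate ranks first.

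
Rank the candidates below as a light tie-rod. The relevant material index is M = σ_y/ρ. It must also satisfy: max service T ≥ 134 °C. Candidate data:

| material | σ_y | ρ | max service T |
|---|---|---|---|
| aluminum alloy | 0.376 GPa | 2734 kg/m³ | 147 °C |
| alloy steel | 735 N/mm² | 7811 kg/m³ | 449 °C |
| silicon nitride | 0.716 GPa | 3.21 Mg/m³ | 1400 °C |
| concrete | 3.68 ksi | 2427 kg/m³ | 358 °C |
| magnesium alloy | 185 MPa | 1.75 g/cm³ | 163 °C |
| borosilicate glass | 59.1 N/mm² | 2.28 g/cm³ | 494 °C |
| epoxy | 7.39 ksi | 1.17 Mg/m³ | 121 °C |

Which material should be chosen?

Screen on constraints: max service T ≥ 134 °C. Survivors: aluminum alloy, alloy steel, silicon nitride, concrete, magnesium alloy, borosilicate glass.
After converting to SI:
  aluminum alloy: σ_y = 376.0 MPa, ρ = 2734 kg/m³
  alloy steel: σ_y = 735.0 MPa, ρ = 7811 kg/m³
  silicon nitride: σ_y = 716.0 MPa, ρ = 3210 kg/m³
  concrete: σ_y = 25.37 MPa, ρ = 2427 kg/m³
  magnesium alloy: σ_y = 185.0 MPa, ρ = 1750 kg/m³
  borosilicate glass: σ_y = 59.10 MPa, ρ = 2280 kg/m³
  silicon nitride: M = 223 kN·m/kg
  aluminum alloy: M = 138 kN·m/kg
  magnesium alloy: M = 106 kN·m/kg
  alloy steel: M = 94.1 kN·m/kg
  borosilicate glass: M = 25.9 kN·m/kg
  concrete: M = 10.5 kN·m/kg
The maximum is for silicon nitride.

silicon nitride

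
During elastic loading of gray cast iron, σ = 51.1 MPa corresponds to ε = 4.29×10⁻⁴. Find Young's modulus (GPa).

E = σ/ε = 51.1 MPa / 4.29×10⁻⁴ = 119100 MPa = 119 GPa.

119 GPa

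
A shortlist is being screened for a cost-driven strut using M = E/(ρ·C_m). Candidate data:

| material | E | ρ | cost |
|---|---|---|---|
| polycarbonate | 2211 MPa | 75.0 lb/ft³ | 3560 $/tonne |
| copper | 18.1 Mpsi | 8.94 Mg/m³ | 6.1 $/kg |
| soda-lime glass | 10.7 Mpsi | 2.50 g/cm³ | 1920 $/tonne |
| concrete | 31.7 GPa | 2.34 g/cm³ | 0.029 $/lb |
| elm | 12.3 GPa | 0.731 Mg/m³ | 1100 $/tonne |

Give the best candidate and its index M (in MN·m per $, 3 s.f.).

Normalizing units and computing the index:
  polycarbonate: E = 2.211 GPa, ρ = 1201 kg/m³, cost = 3.560 $/kg
  copper: E = 124.8 GPa, ρ = 8940 kg/m³, cost = 6.100 $/kg
  soda-lime glass: E = 73.77 GPa, ρ = 2500 kg/m³, cost = 1.920 $/kg
  concrete: E = 31.70 GPa, ρ = 2340 kg/m³, cost = 0.06393 $/kg
  elm: E = 12.30 GPa, ρ = 731.0 kg/m³, cost = 1.100 $/kg
  concrete: M = 212 MN·m per $
  soda-lime glass: M = 15.4 MN·m per $
  elm: M = 15.3 MN·m per $
  copper: M = 2.29 MN·m per $
  polycarbonate: M = 0.517 MN·m per $
Concrete has the largest M.

concrete, M = 212 MN·m per $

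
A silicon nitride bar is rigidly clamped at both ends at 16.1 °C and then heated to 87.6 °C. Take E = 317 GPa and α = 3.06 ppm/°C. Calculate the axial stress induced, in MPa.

69.4 MPa

ΔT = 71.50 K. Constrained thermal stress σ = E·α·ΔT = 317.0×10³ MPa × 3.06×10⁻⁶ × 71.50 = 69.4 MPa (compressive).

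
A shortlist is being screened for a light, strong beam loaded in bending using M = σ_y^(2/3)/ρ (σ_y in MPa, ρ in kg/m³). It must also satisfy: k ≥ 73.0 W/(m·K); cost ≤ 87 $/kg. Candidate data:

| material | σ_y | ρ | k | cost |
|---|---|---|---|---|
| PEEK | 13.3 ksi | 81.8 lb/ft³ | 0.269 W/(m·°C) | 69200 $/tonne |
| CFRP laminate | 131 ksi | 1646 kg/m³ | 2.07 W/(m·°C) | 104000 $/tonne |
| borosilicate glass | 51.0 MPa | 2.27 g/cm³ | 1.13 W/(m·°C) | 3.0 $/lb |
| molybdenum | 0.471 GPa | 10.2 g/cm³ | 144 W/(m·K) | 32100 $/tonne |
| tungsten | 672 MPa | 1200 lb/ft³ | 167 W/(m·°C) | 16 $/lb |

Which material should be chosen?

molybdenum

Screen on constraints: k ≥ 73.0 W/(m·K); cost ≤ 87 $/kg. Survivors: molybdenum, tungsten.
Putting every candidate on a common basis:
  molybdenum: σ_y = 471.0 MPa, ρ = 10200 kg/m³
  tungsten: σ_y = 672.0 MPa, ρ = 19220 kg/m³
  molybdenum: M = 5.93×10⁻³
  tungsten: M = 3.99×10⁻³
The maximum is for molybdenum.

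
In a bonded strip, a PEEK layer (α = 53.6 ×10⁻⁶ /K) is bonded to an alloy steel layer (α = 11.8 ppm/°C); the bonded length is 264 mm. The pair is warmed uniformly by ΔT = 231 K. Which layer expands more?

α(PEEK) = 53.6×10⁻⁶/K vs α(alloy steel) = 11.8×10⁻⁶/K.
Higher α expands more for the same ΔT: PEEK.

PEEK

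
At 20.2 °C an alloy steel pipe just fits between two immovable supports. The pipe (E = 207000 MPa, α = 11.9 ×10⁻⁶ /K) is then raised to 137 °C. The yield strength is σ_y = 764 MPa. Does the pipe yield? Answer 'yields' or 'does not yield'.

E = 207000 MPa = 207.0 GPa.
ΔT = 116.8 K. Constrained thermal stress σ = E·α·ΔT = 207.0×10³ MPa × 11.9×10⁻⁶ × 116.8 = 288 MPa (compressive).
Compare to σ_y = 764 MPa: σ < σ_y, so it does not yield.

does not yield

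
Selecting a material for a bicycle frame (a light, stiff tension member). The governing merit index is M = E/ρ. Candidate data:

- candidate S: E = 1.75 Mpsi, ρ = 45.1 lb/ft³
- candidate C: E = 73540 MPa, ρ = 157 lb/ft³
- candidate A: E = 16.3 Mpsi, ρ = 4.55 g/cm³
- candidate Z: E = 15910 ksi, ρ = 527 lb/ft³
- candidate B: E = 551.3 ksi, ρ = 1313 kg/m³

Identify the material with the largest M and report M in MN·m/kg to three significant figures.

Normalizing units and computing the index:
  candidate S: E = 12.07 GPa, ρ = 722.4 kg/m³
  candidate C: E = 73.54 GPa, ρ = 2515 kg/m³
  candidate A: E = 112.4 GPa, ρ = 4550 kg/m³
  candidate Z: E = 109.7 GPa, ρ = 8442 kg/m³
  candidate B: E = 3.801 GPa, ρ = 1313 kg/m³
  candidate C: M = 29.2 MN·m/kg
  candidate A: M = 24.7 MN·m/kg
  candidate S: M = 16.7 MN·m/kg
  candidate Z: M = 13.0 MN·m/kg
  candidate B: M = 2.89 MN·m/kg
Candidate C ranks first.

candidate C, M = 29.2 MN·m/kg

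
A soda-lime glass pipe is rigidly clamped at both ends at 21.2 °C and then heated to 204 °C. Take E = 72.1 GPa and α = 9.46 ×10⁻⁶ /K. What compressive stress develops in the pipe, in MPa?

ΔT = 182.8 K. Constrained thermal stress σ = E·α·ΔT = 72.10×10³ MPa × 9.46×10⁻⁶ × 182.8 = 125 MPa (compressive).

125 MPa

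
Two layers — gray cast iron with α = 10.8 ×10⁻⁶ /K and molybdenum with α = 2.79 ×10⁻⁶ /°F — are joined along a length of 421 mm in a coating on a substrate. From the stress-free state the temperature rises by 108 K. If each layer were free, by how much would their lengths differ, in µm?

molybdenum: α = 2.79×10⁻⁶/°F × 9/5 = 5.02×10⁻⁶/K.
Δα = |10.8 − 5.02|×10⁻⁶/K = 5.78×10⁻⁶/K.
ΔL_mismatch = Δα·L·ΔT = 5.78×10⁻⁶ × 421.0 mm × 108.0 K = 263 µm.

263 µm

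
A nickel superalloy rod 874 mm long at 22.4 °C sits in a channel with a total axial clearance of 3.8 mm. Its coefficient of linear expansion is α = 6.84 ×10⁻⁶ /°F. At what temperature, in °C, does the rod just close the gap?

376 °C

α = 6.84×10⁻⁶/°F × 9/5 = 12.3×10⁻⁶/K.
α·L₀·ΔT = 3.8 mm ⇒ ΔT = 3.8 / (12.3×10⁻⁶ × 874.0) = 353.1 K.
T = 22.4 + 353.1 = 375.5 °C.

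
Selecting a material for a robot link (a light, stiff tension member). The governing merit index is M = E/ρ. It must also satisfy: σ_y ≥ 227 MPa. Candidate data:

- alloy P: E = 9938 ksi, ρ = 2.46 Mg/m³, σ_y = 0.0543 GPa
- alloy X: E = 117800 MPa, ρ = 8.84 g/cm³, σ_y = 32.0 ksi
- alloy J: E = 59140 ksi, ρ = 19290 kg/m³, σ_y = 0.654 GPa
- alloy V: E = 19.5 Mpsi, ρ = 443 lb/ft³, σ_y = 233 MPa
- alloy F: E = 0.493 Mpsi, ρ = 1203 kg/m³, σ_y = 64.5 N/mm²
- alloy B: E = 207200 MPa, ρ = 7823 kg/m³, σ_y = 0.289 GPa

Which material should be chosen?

alloy B

Screen on constraints: σ_y ≥ 227 MPa. Survivors: alloy J, alloy V, alloy B.
Convert each candidate to consistent units, then evaluate M:
  alloy J: E = 407.8 GPa, ρ = 19290 kg/m³
  alloy V: E = 134.4 GPa, ρ = 7096 kg/m³
  alloy B: E = 207.2 GPa, ρ = 7823 kg/m³
  alloy B: M = 26.5 MN·m/kg
  alloy J: M = 21.1 MN·m/kg
  alloy V: M = 18.9 MN·m/kg
Alloy B has the largest M.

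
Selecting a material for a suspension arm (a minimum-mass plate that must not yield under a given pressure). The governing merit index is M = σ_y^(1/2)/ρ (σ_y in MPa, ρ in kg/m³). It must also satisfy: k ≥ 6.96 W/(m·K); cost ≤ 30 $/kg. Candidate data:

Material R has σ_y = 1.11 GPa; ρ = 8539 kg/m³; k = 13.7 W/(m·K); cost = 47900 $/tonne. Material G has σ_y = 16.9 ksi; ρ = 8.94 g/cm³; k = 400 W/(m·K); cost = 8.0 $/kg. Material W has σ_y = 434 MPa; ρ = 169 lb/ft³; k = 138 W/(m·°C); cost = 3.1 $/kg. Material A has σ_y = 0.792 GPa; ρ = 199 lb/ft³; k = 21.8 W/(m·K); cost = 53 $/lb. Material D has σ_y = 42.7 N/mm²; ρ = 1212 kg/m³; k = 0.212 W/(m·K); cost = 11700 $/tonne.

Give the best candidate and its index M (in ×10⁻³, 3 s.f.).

Screen on constraints: k ≥ 6.96 W/(m·K); cost ≤ 30 $/kg. Survivors: material G, material W.
Normalizing units and computing the index:
  material G: σ_y = 116.5 MPa, ρ = 8940 kg/m³
  material W: σ_y = 434.0 MPa, ρ = 2707 kg/m³
  material W: M = 7.70×10⁻³
  material G: M = 1.21×10⁻³
Material W ranks first.

material W, M = 7.70×10⁻³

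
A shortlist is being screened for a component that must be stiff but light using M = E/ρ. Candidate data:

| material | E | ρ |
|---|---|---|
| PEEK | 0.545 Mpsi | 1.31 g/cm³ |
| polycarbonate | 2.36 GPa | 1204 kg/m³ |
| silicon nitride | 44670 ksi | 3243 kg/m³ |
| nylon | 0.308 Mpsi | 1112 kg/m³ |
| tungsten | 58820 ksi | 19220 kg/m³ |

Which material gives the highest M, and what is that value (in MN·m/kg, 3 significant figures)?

silicon nitride, M = 95.0 MN·m/kg

After converting to SI:
  PEEK: E = 3.758 GPa, ρ = 1310 kg/m³
  polycarbonate: E = 2.360 GPa, ρ = 1204 kg/m³
  silicon nitride: E = 308.0 GPa, ρ = 3243 kg/m³
  nylon: E = 2.124 GPa, ρ = 1112 kg/m³
  tungsten: E = 405.5 GPa, ρ = 19220 kg/m³
  silicon nitride: M = 95.0 MN·m/kg
  tungsten: M = 21.1 MN·m/kg
  PEEK: M = 2.87 MN·m/kg
  polycarbonate: M = 1.96 MN·m/kg
  nylon: M = 1.91 MN·m/kg
Silicon nitride has the largest M.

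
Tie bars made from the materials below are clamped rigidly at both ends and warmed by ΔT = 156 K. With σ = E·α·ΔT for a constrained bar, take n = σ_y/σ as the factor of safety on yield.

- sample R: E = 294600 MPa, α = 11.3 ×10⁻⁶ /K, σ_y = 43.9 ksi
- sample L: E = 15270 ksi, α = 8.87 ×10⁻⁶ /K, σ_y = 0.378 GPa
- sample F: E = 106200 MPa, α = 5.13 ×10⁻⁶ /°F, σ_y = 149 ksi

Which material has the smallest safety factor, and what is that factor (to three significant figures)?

sample R, n = 0.583

With everything in SI (GPa, ×10⁻⁶/K, MPa):
  sample R: E = 294.6, α = 11.3, σ_y = 302.7 → σ = 519 MPa, n = 0.583
  sample L: E = 105.3, α = 8.87, σ_y = 378.0 → σ = 146 MPa, n = 2.59
  sample F: E = 106.2, α = 9.23, σ_y = 1027 → σ = 153 MPa, n = 6.72
Sample R has the lowest safety factor, n = 0.583.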